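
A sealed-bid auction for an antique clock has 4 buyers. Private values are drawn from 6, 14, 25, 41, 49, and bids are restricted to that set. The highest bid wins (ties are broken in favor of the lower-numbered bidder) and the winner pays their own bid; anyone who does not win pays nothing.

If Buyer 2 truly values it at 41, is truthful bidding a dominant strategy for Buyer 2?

Consider the case where Buyer 1 bids 6, Buyer 3 bids 6 and Buyer 4 bids 6.
Truthful bid 41: wins, pays 41, utility 41 - 41 = 0.
Bid 14 instead: wins, pays 14, utility 41 - 14 = 27.
Since 27 > 0, bidding 14 is strictly better here, so truthful bidding is not dominant.

No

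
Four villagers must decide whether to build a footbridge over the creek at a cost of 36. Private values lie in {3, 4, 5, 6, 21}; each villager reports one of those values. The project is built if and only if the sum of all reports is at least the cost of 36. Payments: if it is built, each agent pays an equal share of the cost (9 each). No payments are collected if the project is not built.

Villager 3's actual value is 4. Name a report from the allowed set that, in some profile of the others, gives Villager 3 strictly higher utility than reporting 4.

3

Suppose Villager 1 reports 5, Villager 2 reports 6 and Villager 4 reports 21.
Report 4: project built, pays 9, utility 4 - 9 = -5.
Report 3: project not built, utility 0.
So reporting 3 beats truth here (0 > -5).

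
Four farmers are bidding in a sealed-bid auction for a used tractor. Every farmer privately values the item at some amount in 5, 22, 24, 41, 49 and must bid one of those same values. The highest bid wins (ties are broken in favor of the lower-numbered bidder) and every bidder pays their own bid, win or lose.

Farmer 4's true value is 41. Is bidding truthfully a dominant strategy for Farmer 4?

No

Consider the case where Farmer 1 bids 5, Farmer 2 bids 5 and Farmer 3 bids 5.
Truthful bid 41: wins, pays 41, utility 41 - 41 = 0.
Bid 22 instead: wins, pays 22, utility 41 - 22 = 19.
Since 19 > 0, bidding 22 is strictly better here, so truthful bidding is not dominant.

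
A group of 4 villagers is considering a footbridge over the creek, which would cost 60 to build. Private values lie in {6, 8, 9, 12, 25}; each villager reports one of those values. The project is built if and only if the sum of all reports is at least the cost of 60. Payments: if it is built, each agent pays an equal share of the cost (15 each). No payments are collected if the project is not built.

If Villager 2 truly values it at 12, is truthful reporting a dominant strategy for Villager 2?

Consider the case where Villager 1 reports 12, Villager 3 reports 12 and Villager 4 reports 25.
Truthful report 12: project built, pays 15, utility 12 - 15 = -3.
Report 6 instead: project not built, utility 0.
Since 0 > -3, reporting 6 is strictly better here, so truthful reporting is not dominant.

No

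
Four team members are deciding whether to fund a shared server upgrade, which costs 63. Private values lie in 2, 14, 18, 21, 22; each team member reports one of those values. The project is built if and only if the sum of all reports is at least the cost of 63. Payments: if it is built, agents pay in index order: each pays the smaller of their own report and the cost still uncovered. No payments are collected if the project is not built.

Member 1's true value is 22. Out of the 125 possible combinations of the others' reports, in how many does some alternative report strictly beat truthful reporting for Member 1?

Others report (2, 18, 22): truth gives 0; report 21 gives 1 > 0. Violating.
Others report (2, 21, 21): truth gives 0; report 21 gives 1 > 0. Violating.
Others report (2, 21, 22): truth gives 0; report 18 gives 4 > 0. Violating.
Others report (2, 22, 18): truth gives 0; report 21 gives 1 > 0. Violating.
Others report (2, 2, 2): truth gives 0; no alternative beats it.
Others report (2, 2, 14): truth gives 0; no alternative beats it.
(Checking all 125 profiles: 82 have a profitable deviation, 43 do not.)

82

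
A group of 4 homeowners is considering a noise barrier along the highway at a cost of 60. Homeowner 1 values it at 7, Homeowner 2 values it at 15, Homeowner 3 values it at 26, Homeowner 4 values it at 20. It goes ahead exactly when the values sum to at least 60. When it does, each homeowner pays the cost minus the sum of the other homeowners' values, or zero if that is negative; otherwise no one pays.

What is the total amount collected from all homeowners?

37

Total value 68 ≥ cost 60, so it is built.
Homeowner 1: others sum to 61; max(0, 60 - 61) = 0.
Homeowner 2: others sum to 53; max(0, 60 - 53) = 7.
Homeowner 3: others sum to 42; max(0, 60 - 42) = 18.
Homeowner 4: others sum to 48; max(0, 60 - 48) = 12.
Total collected = 0 + 7 + 18 + 12 = 37.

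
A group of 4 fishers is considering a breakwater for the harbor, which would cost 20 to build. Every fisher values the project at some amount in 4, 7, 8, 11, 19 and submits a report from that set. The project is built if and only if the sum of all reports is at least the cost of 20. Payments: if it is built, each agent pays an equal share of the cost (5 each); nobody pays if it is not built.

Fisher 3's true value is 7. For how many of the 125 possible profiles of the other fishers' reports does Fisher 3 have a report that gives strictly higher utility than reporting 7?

1

Others report (4, 4, 4): truth gives 0; report 8 gives 2 > 0. Violating.
Others report (4, 4, 7): truth gives 2; no alternative beats it.
Others report (4, 4, 8): truth gives 2; no alternative beats it.
(Checking all 125 profiles: 1 has a profitable deviation, 124 do not.)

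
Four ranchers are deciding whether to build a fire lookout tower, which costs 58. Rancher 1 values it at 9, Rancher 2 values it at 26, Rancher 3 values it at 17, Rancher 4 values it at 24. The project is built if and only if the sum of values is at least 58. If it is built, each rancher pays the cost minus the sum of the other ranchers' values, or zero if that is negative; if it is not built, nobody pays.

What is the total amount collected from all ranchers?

Total value 76 ≥ cost 58, so it is built.
Rancher 1: others sum to 67; max(0, 58 - 67) = 0.
Rancher 2: others sum to 50; max(0, 58 - 50) = 8.
Rancher 3: others sum to 59; max(0, 58 - 59) = 0.
Rancher 4: others sum to 52; max(0, 58 - 52) = 6.
Total collected = 0 + 8 + 0 + 6 = 14.

14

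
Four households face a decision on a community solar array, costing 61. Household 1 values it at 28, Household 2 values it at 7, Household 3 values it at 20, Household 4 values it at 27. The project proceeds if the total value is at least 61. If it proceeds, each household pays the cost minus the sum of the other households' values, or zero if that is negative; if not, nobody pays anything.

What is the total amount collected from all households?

Total value 82 ≥ cost 61, so it is built.
Household 1: others sum to 54; max(0, 61 - 54) = 7.
Household 2: others sum to 75; max(0, 61 - 75) = 0.
Household 3: others sum to 62; max(0, 61 - 62) = 0.
Household 4: others sum to 55; max(0, 61 - 55) = 6.
Total collected = 7 + 0 + 0 + 6 = 13.

13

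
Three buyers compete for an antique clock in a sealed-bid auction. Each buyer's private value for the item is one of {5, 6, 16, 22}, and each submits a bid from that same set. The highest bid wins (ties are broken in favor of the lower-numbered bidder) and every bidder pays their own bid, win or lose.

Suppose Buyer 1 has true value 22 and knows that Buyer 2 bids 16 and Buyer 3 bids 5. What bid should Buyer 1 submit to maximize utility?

16

Bid 5: loses but pays 5, utility -5.
Bid 6: loses but pays 6, utility -6.
Bid 16: wins, pays 16, utility 22 - 16 = 6.
Bid 22: wins, pays 22, utility 22 - 22 = 0.
The best choice is 16 with utility 6.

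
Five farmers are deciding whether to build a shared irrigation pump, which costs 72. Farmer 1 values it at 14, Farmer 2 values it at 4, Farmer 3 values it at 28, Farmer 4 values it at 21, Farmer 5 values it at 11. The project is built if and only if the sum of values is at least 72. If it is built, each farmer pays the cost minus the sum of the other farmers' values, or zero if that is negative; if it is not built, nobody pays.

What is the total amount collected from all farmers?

50

Total value 78 ≥ cost 72, so it is built.
Farmer 1: others sum to 64; max(0, 72 - 64) = 8.
Farmer 2: others sum to 74; max(0, 72 - 74) = 0.
Farmer 3: others sum to 50; max(0, 72 - 50) = 22.
Farmer 4: others sum to 57; max(0, 72 - 57) = 15.
Farmer 5: others sum to 67; max(0, 72 - 67) = 5.
Total collected = 8 + 0 + 22 + 15 + 5 = 50.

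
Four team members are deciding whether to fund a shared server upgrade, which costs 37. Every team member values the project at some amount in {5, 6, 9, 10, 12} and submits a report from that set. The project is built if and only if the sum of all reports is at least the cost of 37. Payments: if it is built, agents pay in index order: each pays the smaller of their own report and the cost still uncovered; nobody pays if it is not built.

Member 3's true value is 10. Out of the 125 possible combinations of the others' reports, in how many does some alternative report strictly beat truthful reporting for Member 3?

38

Others report (5, 12, 12): truth gives 0; report 9 gives 1 > 0. Violating.
Others report (6, 10, 12): truth gives 0; report 9 gives 1 > 0. Violating.
Others report (6, 12, 10): truth gives 0; report 9 gives 1 > 0. Violating.
Others report (6, 12, 12): truth gives 0; report 9 gives 1 > 0. Violating.
Others report (5, 5, 5): truth gives 0; no alternative beats it.
Others report (5, 5, 6): truth gives 0; no alternative beats it.
(Checking all 125 profiles: 38 have a profitable deviation, 87 do not.)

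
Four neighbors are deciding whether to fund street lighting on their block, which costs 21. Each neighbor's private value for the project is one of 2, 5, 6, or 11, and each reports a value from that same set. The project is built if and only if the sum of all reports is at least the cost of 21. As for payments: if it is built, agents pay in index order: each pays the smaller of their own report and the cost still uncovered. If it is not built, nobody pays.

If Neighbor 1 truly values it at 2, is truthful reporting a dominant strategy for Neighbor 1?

Check each profile of the others' reports and compare truth against every alternative report.
Others report (2, 5, 11): truth gives 0, best alternative gives -3.
Others report (2, 6, 11): truth gives 0, best alternative gives -3.
Others report (2, 11, 5): truth gives 0, best alternative gives -3.
Others report (2, 11, 6): truth gives 0, best alternative gives -3.
Others report (2, 11, 11): truth gives 0, best alternative gives -3.
Others report (5, 2, 11): truth gives 0, best alternative gives -3.
(Remaining 58 profiles checked similarly; truth is weakly best in each.)
In every case the truthful report is at least as good as any alternative, so it is a dominant strategy.

Yes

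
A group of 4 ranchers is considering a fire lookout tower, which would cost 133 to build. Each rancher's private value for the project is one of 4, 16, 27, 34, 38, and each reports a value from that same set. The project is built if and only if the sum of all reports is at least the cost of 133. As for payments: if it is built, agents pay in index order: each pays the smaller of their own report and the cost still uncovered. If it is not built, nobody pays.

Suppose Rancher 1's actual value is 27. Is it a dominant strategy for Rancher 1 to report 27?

Check each profile of the others' reports and compare truth against every alternative report.
Others report (4, 4, 4): truth gives 0, best alternative gives 0.
Others report (4, 4, 16): truth gives 0, best alternative gives 0.
Others report (4, 4, 27): truth gives 0, best alternative gives 0.
Others report (4, 4, 34): truth gives 0, best alternative gives 0.
Others report (4, 4, 38): truth gives 0, best alternative gives 0.
Others report (4, 16, 4): truth gives 0, best alternative gives 0.
(Remaining 119 profiles checked similarly; truth is weakly best in each.)
In every case the truthful report is at least as good as any alternative, so it is a dominant strategy.

Yes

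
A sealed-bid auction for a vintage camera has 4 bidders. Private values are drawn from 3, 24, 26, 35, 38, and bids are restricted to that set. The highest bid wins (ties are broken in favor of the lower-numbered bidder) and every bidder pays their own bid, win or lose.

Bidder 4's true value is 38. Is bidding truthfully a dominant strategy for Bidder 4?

No

Consider the case where Bidder 1 bids 3, Bidder 2 bids 3 and Bidder 3 bids 3.
Truthful bid 38: wins, pays 38, utility 38 - 38 = 0.
Bid 24 instead: wins, pays 24, utility 38 - 24 = 14.
Since 14 > 0, bidding 24 is strictly better here, so truthful bidding is not dominant.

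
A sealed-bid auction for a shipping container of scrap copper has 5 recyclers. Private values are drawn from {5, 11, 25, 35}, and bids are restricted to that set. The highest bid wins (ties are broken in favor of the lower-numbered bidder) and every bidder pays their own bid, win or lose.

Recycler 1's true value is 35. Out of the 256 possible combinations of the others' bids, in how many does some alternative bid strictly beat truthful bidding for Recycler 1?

81

Others bid (5, 5, 5, 5): truth gives 0; bid 5 gives 30 > 0. Violating.
Others bid (5, 5, 5, 11): truth gives 0; bid 11 gives 24 > 0. Violating.
Others bid (5, 5, 5, 25): truth gives 0; bid 25 gives 10 > 0. Violating.
Others bid (5, 5, 11, 5): truth gives 0; bid 11 gives 24 > 0. Violating.
Others bid (5, 5, 5, 35): truth gives 0; no alternative beats it.
Others bid (5, 5, 11, 35): truth gives 0; no alternative beats it.
(Checking all 256 profiles: 81 have a profitable deviation, 175 do not.)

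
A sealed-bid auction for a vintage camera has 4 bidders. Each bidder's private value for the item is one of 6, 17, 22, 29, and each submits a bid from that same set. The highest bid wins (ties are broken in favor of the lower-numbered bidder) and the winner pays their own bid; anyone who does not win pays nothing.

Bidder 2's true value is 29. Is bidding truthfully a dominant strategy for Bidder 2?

Consider the case where Bidder 1 bids 6, Bidder 3 bids 6 and Bidder 4 bids 6.
Truthful bid 29: wins, pays 29, utility 29 - 29 = 0.
Bid 17 instead: wins, pays 17, utility 29 - 17 = 12.
Since 12 > 0, bidding 17 is strictly better here, so truthful bidding is not dominant.

No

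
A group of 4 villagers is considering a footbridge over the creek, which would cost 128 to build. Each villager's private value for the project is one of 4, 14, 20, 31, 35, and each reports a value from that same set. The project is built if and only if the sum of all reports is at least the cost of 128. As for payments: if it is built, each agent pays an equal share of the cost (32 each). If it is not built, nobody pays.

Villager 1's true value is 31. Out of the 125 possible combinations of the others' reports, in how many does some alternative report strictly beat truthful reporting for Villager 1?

Others report (31, 31, 35): truth gives -1; report 4 gives 0 > -1. Violating.
Others report (31, 35, 31): truth gives -1; report 4 gives 0 > -1. Violating.
Others report (31, 35, 35): truth gives -1; report 4 gives 0 > -1. Violating.
Others report (35, 31, 31): truth gives -1; report 4 gives 0 > -1. Violating.
Others report (4, 4, 4): truth gives 0; no alternative beats it.
Others report (4, 4, 14): truth gives 0; no alternative beats it.
(Checking all 125 profiles: 7 have a profitable deviation, 118 do not.)

7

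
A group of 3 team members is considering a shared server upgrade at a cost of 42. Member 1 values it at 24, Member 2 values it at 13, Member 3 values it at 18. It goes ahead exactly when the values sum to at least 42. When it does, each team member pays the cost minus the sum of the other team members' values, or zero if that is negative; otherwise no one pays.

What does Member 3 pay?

5

Total value 55 ≥ cost 42, so the project is built.
The other team members' values sum to 37.
Cost minus that sum is 42 - 37 = 5.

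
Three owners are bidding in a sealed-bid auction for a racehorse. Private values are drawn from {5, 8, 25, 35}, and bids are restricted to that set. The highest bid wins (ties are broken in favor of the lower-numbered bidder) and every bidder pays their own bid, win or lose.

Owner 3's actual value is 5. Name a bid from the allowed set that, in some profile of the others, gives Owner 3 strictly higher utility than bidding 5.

8

Suppose Owner 1 bids 5 and Owner 2 bids 5.
Bid 5: loses but pays 5, utility -5.
Bid 8: wins, pays 8, utility 5 - 8 = -3.
So bidding 8 beats truth here (-3 > -5).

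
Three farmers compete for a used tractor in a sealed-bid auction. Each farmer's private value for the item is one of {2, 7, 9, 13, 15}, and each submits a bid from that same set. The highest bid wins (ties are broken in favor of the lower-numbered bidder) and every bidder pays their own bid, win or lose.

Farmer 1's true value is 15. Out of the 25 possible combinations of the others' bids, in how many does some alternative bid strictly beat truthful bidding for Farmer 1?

16

Others bid (2, 2): truth gives 0; bid 2 gives 13 > 0. Violating.
Others bid (2, 7): truth gives 0; bid 7 gives 8 > 0. Violating.
Others bid (2, 9): truth gives 0; bid 9 gives 6 > 0. Violating.
Others bid (2, 13): truth gives 0; bid 13 gives 2 > 0. Violating.
Others bid (2, 15): truth gives 0; no alternative beats it.
Others bid (7, 15): truth gives 0; no alternative beats it.
(Checking all 25 profiles: 16 have a profitable deviation, 9 do not.)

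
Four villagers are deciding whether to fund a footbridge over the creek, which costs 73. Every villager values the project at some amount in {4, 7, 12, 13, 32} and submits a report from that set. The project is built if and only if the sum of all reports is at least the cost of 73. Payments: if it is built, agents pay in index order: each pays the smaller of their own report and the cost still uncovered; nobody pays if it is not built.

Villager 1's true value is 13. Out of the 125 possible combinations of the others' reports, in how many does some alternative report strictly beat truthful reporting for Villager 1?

13

Others report (4, 32, 32): truth gives 0; report 7 gives 6 > 0. Violating.
Others report (7, 32, 32): truth gives 0; report 4 gives 9 > 0. Violating.
Others report (12, 32, 32): truth gives 0; report 4 gives 9 > 0. Violating.
Others report (13, 32, 32): truth gives 0; report 4 gives 9 > 0. Violating.
Others report (4, 4, 4): truth gives 0; no alternative beats it.
Others report (4, 4, 7): truth gives 0; no alternative beats it.
(Checking all 125 profiles: 13 have a profitable deviation, 112 do not.)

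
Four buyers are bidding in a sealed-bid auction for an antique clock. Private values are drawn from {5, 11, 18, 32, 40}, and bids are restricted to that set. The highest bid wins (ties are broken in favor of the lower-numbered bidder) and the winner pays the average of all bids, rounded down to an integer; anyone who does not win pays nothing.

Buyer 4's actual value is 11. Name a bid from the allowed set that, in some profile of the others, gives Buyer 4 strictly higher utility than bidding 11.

18

Suppose Buyer 1 bids 5, Buyer 2 bids 5 and Buyer 3 bids 11.
Bid 11: loses, pays 0, utility 0.
Bid 18: wins, pays 9, utility 11 - 9 = 2.
So bidding 18 beats truth here (2 > 0).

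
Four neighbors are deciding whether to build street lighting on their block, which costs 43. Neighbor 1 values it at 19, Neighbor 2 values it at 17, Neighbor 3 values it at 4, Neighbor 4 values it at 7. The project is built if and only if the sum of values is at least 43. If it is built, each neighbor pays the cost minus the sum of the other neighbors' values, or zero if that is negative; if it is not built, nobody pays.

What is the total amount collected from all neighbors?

31

Total value 47 ≥ cost 43, so it is built.
Neighbor 1: others sum to 28; max(0, 43 - 28) = 15.
Neighbor 2: others sum to 30; max(0, 43 - 30) = 13.
Neighbor 3: others sum to 43; max(0, 43 - 43) = 0.
Neighbor 4: others sum to 40; max(0, 43 - 40) = 3.
Total collected = 15 + 13 + 0 + 3 = 31.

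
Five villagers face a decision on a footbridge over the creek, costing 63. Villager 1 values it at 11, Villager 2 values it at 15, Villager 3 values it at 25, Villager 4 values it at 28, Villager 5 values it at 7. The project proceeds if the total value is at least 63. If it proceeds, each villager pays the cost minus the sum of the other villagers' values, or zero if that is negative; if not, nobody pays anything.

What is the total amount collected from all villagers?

7

Total value 86 ≥ cost 63, so it is built.
Villager 1: others sum to 75; max(0, 63 - 75) = 0.
Villager 2: others sum to 71; max(0, 63 - 71) = 0.
Villager 3: others sum to 61; max(0, 63 - 61) = 2.
Villager 4: others sum to 58; max(0, 63 - 58) = 5.
Villager 5: others sum to 79; max(0, 63 - 79) = 0.
Total collected = 0 + 0 + 2 + 5 + 0 = 7.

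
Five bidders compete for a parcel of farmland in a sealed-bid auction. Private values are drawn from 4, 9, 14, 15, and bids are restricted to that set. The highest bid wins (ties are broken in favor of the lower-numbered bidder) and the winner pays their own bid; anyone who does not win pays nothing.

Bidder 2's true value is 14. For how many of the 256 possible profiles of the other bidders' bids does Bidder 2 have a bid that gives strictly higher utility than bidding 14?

Others bid (4, 4, 4, 4): truth gives 0; bid 9 gives 5 > 0. Violating.
Others bid (4, 4, 4, 9): truth gives 0; bid 9 gives 5 > 0. Violating.
Others bid (4, 4, 9, 4): truth gives 0; bid 9 gives 5 > 0. Violating.
Others bid (4, 4, 9, 9): truth gives 0; bid 9 gives 5 > 0. Violating.
Others bid (4, 4, 4, 14): truth gives 0; no alternative beats it.
Others bid (4, 4, 4, 15): truth gives 0; no alternative beats it.
(Checking all 256 profiles: 8 have a profitable deviation, 248 do not.)

8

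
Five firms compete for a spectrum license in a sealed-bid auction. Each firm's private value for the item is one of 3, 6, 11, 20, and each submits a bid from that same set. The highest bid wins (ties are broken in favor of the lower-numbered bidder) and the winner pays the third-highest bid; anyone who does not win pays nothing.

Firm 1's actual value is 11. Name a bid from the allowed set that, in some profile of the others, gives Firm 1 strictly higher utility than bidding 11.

20

Suppose Firm 2 bids 3, Firm 3 bids 3, Firm 4 bids 3 and Firm 5 bids 20.
Bid 11: loses, pays 0, utility 0.
Bid 20: wins, pays 3, utility 11 - 3 = 8.
So bidding 20 beats truth here (8 > 0).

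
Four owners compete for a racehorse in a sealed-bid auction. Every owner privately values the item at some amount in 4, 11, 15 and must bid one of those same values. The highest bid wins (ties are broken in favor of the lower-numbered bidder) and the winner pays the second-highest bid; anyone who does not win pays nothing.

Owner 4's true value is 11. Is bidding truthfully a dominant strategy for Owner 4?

Check each profile of the others' bids and compare truth against every alternative bid.
Others bid (4, 4, 4): truth gives 7, best alternative gives 7.
Others bid (4, 4, 11): truth gives 0, best alternative gives 0.
Others bid (4, 4, 15): truth gives 0, best alternative gives 0.
Others bid (4, 11, 4): truth gives 0, best alternative gives 0.
Others bid (4, 11, 11): truth gives 0, best alternative gives 0.
Others bid (4, 11, 15): truth gives 0, best alternative gives 0.
(Remaining 21 profiles checked similarly; truth is weakly best in each.)
In every case the truthful bid is at least as good as any alternative, so it is a dominant strategy.

Yes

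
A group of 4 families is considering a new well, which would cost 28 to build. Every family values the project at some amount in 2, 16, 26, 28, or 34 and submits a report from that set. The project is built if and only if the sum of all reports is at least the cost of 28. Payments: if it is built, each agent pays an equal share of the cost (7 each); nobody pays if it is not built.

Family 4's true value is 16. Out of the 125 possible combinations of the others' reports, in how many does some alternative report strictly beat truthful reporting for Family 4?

1

Others report (2, 2, 2): truth gives 0; report 26 gives 9 > 0. Violating.
Others report (2, 2, 16): truth gives 9; no alternative beats it.
Others report (2, 2, 26): truth gives 9; no alternative beats it.
(Checking all 125 profiles: 1 has a profitable deviation, 124 do not.)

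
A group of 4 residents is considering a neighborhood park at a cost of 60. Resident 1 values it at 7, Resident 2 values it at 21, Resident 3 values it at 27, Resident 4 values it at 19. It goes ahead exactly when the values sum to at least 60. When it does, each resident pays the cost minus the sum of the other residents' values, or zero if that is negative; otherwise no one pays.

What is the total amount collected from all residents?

Total value 74 ≥ cost 60, so it is built.
Resident 1: others sum to 67; max(0, 60 - 67) = 0.
Resident 2: others sum to 53; max(0, 60 - 53) = 7.
Resident 3: others sum to 47; max(0, 60 - 47) = 13.
Resident 4: others sum to 55; max(0, 60 - 55) = 5.
Total collected = 0 + 7 + 13 + 5 = 25.

25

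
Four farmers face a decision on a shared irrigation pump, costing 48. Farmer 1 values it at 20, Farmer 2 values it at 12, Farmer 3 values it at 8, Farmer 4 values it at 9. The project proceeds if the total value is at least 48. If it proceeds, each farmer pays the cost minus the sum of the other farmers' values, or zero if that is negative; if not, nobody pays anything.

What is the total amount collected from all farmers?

45

Total value 49 ≥ cost 48, so it is built.
Farmer 1: others sum to 29; max(0, 48 - 29) = 19.
Farmer 2: others sum to 37; max(0, 48 - 37) = 11.
Farmer 3: others sum to 41; max(0, 48 - 41) = 7.
Farmer 4: others sum to 40; max(0, 48 - 40) = 8.
Total collected = 19 + 11 + 7 + 8 = 45.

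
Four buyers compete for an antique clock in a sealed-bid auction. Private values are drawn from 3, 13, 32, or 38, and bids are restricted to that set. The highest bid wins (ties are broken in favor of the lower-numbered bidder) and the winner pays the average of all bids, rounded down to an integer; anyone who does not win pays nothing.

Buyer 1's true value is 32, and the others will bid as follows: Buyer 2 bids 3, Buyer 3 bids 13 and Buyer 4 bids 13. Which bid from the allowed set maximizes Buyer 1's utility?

13

Bid 3: loses, pays 0, utility 0.
Bid 13: wins, pays 10, utility 32 - 10 = 22.
Bid 32: wins, pays 15, utility 32 - 15 = 17.
Bid 38: wins, pays 16, utility 32 - 16 = 16.
The best choice is 13 with utility 22.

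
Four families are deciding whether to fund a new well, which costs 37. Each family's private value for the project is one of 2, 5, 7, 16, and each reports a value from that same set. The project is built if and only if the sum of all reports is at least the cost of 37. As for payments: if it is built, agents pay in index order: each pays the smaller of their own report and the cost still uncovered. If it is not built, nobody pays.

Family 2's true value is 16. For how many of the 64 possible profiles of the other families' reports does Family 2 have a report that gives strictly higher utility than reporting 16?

Others report (2, 16, 16): truth gives 0; report 5 gives 11 > 0. Violating.
Others report (5, 16, 16): truth gives 0; report 2 gives 14 > 0. Violating.
Others report (7, 7, 16): truth gives 0; report 7 gives 9 > 0. Violating.
Others report (7, 16, 7): truth gives 0; report 7 gives 9 > 0. Violating.
Others report (2, 2, 2): truth gives 0; no alternative beats it.
Others report (2, 2, 5): truth gives 0; no alternative beats it.
(Checking all 64 profiles: 13 have a profitable deviation, 51 do not.)

13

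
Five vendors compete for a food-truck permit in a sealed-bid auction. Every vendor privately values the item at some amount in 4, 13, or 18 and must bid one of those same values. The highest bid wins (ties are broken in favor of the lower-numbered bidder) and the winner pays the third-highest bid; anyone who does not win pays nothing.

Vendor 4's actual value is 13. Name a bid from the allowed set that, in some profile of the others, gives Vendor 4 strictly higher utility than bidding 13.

18

Suppose Vendor 1 bids 4, Vendor 2 bids 4, Vendor 3 bids 4 and Vendor 5 bids 18.
Bid 13: loses, pays 0, utility 0.
Bid 18: wins, pays 4, utility 13 - 4 = 9.
So bidding 18 beats truth here (9 > 0).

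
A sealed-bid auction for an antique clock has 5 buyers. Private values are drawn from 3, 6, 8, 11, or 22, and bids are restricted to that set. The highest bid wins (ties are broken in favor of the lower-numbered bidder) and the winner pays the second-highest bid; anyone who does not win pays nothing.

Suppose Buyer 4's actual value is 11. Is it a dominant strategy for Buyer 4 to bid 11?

Check each profile of the others' bids and compare truth against every alternative bid.
Others bid (3, 3, 3, 3): truth gives 8, best alternative gives 8.
Others bid (3, 3, 3, 6): truth gives 5, best alternative gives 5.
Others bid (3, 3, 6, 3): truth gives 5, best alternative gives 5.
Others bid (3, 3, 6, 6): truth gives 5, best alternative gives 5.
Others bid (3, 6, 3, 3): truth gives 5, best alternative gives 5.
Others bid (3, 6, 3, 6): truth gives 5, best alternative gives 5.
(Remaining 619 profiles checked similarly; truth is weakly best in each.)
In every case the truthful bid is at least as good as any alternative, so it is a dominant strategy.

Yes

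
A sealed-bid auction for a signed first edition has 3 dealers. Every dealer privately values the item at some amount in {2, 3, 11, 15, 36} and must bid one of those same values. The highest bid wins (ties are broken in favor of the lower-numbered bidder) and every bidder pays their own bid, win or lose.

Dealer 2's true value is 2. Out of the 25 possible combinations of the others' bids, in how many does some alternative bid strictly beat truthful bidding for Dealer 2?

2

Others bid (2, 2): truth gives -2; bid 3 gives -1 > -2. Violating.
Others bid (2, 3): truth gives -2; bid 3 gives -1 > -2. Violating.
Others bid (2, 11): truth gives -2; no alternative beats it.
Others bid (2, 15): truth gives -2; no alternative beats it.
(Checking all 25 profiles: 2 have a profitable deviation, 23 do not.)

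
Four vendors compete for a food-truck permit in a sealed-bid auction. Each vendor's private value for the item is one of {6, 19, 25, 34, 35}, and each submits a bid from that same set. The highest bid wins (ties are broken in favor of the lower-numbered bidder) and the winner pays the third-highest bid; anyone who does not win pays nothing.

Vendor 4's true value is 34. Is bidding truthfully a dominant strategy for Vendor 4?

Consider the case where Vendor 1 bids 6, Vendor 2 bids 6 and Vendor 3 bids 34.
Truthful bid 34: loses, pays 0, utility 0.
Bid 35 instead: wins, pays 6, utility 34 - 6 = 28.
Since 28 > 0, bidding 35 is strictly better here, so truthful bidding is not dominant.

No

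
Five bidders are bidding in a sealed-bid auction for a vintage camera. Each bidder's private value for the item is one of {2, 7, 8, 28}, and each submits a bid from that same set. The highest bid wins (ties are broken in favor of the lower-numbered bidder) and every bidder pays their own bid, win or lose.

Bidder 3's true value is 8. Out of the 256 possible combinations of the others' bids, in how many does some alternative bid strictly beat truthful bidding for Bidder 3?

224

Others bid (2, 2, 2, 2): truth gives 0; bid 7 gives 1 > 0. Violating.
Others bid (2, 2, 2, 7): truth gives 0; bid 7 gives 1 > 0. Violating.
Others bid (2, 2, 2, 28): truth gives -8; bid 2 gives -2 > -8. Violating.
Others bid (2, 2, 7, 2): truth gives 0; bid 7 gives 1 > 0. Violating.
Others bid (2, 2, 2, 8): truth gives 0; no alternative beats it.
Others bid (2, 2, 7, 8): truth gives 0; no alternative beats it.
(Checking all 256 profiles: 224 have a profitable deviation, 32 do not.)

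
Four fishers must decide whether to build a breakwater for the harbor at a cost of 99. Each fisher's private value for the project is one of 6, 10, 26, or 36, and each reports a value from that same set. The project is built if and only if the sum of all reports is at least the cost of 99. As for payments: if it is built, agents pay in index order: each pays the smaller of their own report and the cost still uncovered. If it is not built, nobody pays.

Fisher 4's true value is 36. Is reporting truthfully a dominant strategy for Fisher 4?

Check each profile of the others' reports and compare truth against every alternative report.
Others report (10, 26, 36): truth gives 9, best alternative gives 0.
Others report (10, 36, 26): truth gives 9, best alternative gives 0.
Others report (26, 10, 36): truth gives 9, best alternative gives 0.
Others report (26, 36, 10): truth gives 9, best alternative gives 0.
Others report (36, 10, 26): truth gives 9, best alternative gives 0.
Others report (36, 26, 10): truth gives 9, best alternative gives 0.
(Remaining 58 profiles checked similarly; truth is weakly best in each.)
In every case the truthful report is at least as good as any alternative, so it is a dominant strategy.

Yes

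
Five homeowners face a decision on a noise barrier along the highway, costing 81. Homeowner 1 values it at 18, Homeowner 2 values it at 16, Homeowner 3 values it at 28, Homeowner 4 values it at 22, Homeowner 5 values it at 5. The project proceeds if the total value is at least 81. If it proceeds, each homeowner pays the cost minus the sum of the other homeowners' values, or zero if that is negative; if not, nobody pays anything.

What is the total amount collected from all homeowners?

Total value 89 ≥ cost 81, so it is built.
Homeowner 1: others sum to 71; max(0, 81 - 71) = 10.
Homeowner 2: others sum to 73; max(0, 81 - 73) = 8.
Homeowner 3: others sum to 61; max(0, 81 - 61) = 20.
Homeowner 4: others sum to 67; max(0, 81 - 67) = 14.
Homeowner 5: others sum to 84; max(0, 81 - 84) = 0.
Total collected = 10 + 8 + 20 + 14 + 0 = 52.

52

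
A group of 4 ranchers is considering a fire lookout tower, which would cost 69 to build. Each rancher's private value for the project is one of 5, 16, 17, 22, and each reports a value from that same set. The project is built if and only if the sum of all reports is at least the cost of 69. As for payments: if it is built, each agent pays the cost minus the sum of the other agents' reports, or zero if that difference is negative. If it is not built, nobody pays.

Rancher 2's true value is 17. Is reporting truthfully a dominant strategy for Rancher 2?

Check each profile of the others' reports and compare truth against every alternative report.
Others report (22, 22, 22): truth gives 14, best alternative gives 14.
Others report (17, 22, 22): truth gives 9, best alternative gives 9.
Others report (22, 17, 22): truth gives 9, best alternative gives 9.
Others report (22, 22, 17): truth gives 9, best alternative gives 9.
Others report (16, 22, 22): truth gives 8, best alternative gives 8.
Others report (22, 16, 22): truth gives 8, best alternative gives 8.
(Remaining 58 profiles checked similarly; truth is weakly best in each.)
In every case the truthful report is at least as good as any alternative, so it is a dominant strategy.

Yes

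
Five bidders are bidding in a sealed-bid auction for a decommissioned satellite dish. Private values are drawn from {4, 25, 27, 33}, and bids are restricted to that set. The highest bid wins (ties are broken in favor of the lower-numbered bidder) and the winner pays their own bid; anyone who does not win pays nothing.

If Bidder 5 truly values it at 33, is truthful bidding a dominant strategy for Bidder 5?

Consider the case where Bidder 1 bids 4, Bidder 2 bids 4, Bidder 3 bids 4 and Bidder 4 bids 4.
Truthful bid 33: wins, pays 33, utility 33 - 33 = 0.
Bid 25 instead: wins, pays 25, utility 33 - 25 = 8.
Since 8 > 0, bidding 25 is strictly better here, so truthful bidding is not dominant.

No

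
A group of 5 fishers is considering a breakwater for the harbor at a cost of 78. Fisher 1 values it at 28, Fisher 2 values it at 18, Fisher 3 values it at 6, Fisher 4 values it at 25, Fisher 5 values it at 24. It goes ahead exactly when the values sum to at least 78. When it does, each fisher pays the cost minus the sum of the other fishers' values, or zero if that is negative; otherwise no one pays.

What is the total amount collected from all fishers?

Total value 101 ≥ cost 78, so it is built.
Fisher 1: others sum to 73; max(0, 78 - 73) = 5.
Fisher 2: others sum to 83; max(0, 78 - 83) = 0.
Fisher 3: others sum to 95; max(0, 78 - 95) = 0.
Fisher 4: others sum to 76; max(0, 78 - 76) = 2.
Fisher 5: others sum to 77; max(0, 78 - 77) = 1.
Total collected = 5 + 0 + 0 + 2 + 1 = 8.

8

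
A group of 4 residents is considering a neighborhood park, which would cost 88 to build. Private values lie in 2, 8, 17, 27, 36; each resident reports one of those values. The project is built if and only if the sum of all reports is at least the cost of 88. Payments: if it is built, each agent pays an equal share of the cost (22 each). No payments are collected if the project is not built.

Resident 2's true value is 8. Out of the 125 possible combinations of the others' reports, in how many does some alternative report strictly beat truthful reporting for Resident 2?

Others report (8, 36, 36): truth gives -14; report 2 gives 0 > -14. Violating.
Others report (17, 27, 36): truth gives -14; report 2 gives 0 > -14. Violating.
Others report (17, 36, 27): truth gives -14; report 2 gives 0 > -14. Violating.
Others report (27, 17, 36): truth gives -14; report 2 gives 0 > -14. Violating.
Others report (2, 2, 2): truth gives 0; no alternative beats it.
Others report (2, 2, 8): truth gives 0; no alternative beats it.
(Checking all 125 profiles: 10 have a profitable deviation, 115 do not.)

10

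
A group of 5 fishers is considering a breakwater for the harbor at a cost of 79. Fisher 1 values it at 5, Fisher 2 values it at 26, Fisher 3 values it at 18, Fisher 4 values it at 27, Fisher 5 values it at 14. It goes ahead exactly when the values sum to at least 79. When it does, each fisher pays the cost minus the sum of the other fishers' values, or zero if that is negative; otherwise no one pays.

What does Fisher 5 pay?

3

Total value 90 ≥ cost 79, so the project is built.
The other fishers' values sum to 76.
Cost minus that sum is 79 - 76 = 3.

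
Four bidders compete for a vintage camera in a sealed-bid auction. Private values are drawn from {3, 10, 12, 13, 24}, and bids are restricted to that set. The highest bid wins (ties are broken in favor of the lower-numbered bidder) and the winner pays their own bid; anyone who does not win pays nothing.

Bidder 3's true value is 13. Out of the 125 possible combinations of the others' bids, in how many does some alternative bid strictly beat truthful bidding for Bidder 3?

12

Others bid (3, 3, 3): truth gives 0; bid 10 gives 3 > 0. Violating.
Others bid (3, 3, 10): truth gives 0; bid 10 gives 3 > 0. Violating.
Others bid (3, 3, 12): truth gives 0; bid 12 gives 1 > 0. Violating.
Others bid (3, 10, 3): truth gives 0; bid 12 gives 1 > 0. Violating.
Others bid (3, 3, 13): truth gives 0; no alternative beats it.
Others bid (3, 3, 24): truth gives 0; no alternative beats it.
(Checking all 125 profiles: 12 have a profitable deviation, 113 do not.)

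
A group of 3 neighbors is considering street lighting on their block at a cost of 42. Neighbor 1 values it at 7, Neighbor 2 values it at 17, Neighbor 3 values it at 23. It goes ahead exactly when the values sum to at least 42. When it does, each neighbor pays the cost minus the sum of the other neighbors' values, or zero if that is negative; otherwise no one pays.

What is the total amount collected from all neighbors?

32

Total value 47 ≥ cost 42, so it is built.
Neighbor 1: others sum to 40; max(0, 42 - 40) = 2.
Neighbor 2: others sum to 30; max(0, 42 - 30) = 12.
Neighbor 3: others sum to 24; max(0, 42 - 24) = 18.
Total collected = 2 + 12 + 18 = 32.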